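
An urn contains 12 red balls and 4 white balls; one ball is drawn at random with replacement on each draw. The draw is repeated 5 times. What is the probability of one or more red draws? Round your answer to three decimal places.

0.999

P(at least one) = 1 − P(none) = 1 − (1 − 0.75)^5
= 1 − 0.00098 = 0.99902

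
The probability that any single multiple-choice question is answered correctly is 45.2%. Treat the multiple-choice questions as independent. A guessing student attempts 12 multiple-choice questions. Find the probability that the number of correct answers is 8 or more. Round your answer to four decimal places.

0.1145

X ~ Binomial(12, 0.452); P(X ≥ 8) = Σ C(12,k) p^k (1−p)^(12−k) over k:
  k=8: C(12,8)·0.452^8·0.548^4 = 0.077774
  k=9: C(12,9)·0.452^9·0.548^3 = 0.028511
  k=10: C(12,10)·0.452^10·0.548^2 = 0.007055
  k=11: C(12,11)·0.452^11·0.548^1 = 0.001058
  k=12: C(12,12)·0.452^12·0.548^0 = 0.000073
Total = 0.114471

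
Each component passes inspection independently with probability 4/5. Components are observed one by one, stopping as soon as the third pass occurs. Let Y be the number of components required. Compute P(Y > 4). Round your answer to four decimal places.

Needing more than 4 components ⇔ fewer than 3 successes in the first 4. With X ~ Binomial(4, 0.80), P(Y > 4) = P(X ≤ 2).
  k=0: C(4,0)·0.80^0·0.20^4 = 0.001600
  k=1: C(4,1)·0.80^1·0.20^3 = 0.025600
  k=2: C(4,2)·0.80^2·0.20^2 = 0.153600
P(X ≤ 2) = 0.180800

0.1808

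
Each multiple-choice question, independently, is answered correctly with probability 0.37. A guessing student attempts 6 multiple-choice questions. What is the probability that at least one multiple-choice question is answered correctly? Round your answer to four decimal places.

P(at least one) = 1 − P(none) = 1 − (1 − 0.37)^6
= 1 − 0.062524 = 0.937476

0.9375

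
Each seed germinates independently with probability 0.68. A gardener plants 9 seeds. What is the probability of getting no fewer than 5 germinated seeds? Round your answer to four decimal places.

0.8748

X ~ Binomial(9, 0.68); P(X ≥ 5) = Σ C(9,k) p^k (1−p)^(9−k) over k:
  k=5: C(9,5)·0.68^5·0.32^4 = 0.192095
  k=6: C(9,6)·0.68^6·0.32^3 = 0.272134
  k=7: C(9,7)·0.68^7·0.32^2 = 0.247836
  k=8: C(9,8)·0.68^8·0.32^1 = 0.131663
  k=9: C(9,9)·0.68^9·0.32^0 = 0.031087
Total = 0.874815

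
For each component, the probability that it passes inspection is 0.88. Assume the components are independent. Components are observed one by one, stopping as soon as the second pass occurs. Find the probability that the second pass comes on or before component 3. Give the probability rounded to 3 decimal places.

0.960

Finishing within 3 components ⇔ at least 2 successes in the first 3. With X ~ Binomial(3, 0.88), P(Y ≤ 3) = 1 − P(X ≤ 1).
  k=0: C(3,0)·0.88^0·0.12^3 = 0.00173
  k=1: C(3,1)·0.88^1·0.12^2 = 0.03802
1 − 0.03974 = 0.96026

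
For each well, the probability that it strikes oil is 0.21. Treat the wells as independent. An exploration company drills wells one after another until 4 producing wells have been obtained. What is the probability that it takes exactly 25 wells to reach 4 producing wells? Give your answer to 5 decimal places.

Y = trial on which the fourth success occurs; negative binomial, r=4, p=0.21.
P(Y=25) = C(24,3) · p^4 · (1−p)^21
= 2024 · 0.0019448 · 0.0070822 = 0.0278777

0.02788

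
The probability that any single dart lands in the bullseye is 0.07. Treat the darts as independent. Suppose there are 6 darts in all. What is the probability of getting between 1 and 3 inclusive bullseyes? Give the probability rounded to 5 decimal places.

0.35269

X ~ Binomial(6, 0.07); P(1 ≤ X ≤ 3) = Σ C(6,k) p^k (1−p)^(6−k) over k:
  k=1: C(6,1)·0.07^1·0.93^5 = 0.2921891
  k=2: C(6,2)·0.07^2·0.93^4 = 0.0549818
  k=3: C(6,3)·0.07^3·0.93^3 = 0.0055179
Total = 0.3526888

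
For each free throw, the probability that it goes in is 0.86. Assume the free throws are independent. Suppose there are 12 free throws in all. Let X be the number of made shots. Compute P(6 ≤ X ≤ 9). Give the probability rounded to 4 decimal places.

X ~ Binomial(12, 0.86); P(6 ≤ X ≤ 9) = Σ C(12,k) p^k (1−p)^(12−k) over k:
  k=6: C(12,6)·0.86^6·0.14^6 = 0.002815
  k=7: C(12,7)·0.86^7·0.14^5 = 0.014820
  k=8: C(12,8)·0.86^8·0.14^4 = 0.056899
  k=9: C(12,9)·0.86^9·0.14^3 = 0.155343
Total = 0.229877

0.2299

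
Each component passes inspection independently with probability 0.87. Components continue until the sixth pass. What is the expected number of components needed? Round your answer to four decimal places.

6.8966

Y = total components until the sixth success; negative binomial with r=6, p=0.87.
E[Y] = r / p = 6 / 0.87 = 6.896552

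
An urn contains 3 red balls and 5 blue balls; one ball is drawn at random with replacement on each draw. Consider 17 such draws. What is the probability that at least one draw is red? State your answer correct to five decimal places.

0.99966

P(at least one) = 1 − P(none) = 1 − (1 − 0.375)^17
= 1 − 0.0003388 = 0.9996612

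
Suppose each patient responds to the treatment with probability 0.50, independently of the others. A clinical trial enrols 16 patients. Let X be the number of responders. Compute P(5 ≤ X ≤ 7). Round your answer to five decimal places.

X ~ Binomial(16, 0.50); P(5 ≤ X ≤ 7) = Σ C(16,k) p^k (1−p)^(16−k) over k:
  k=5: C(16,5)·0.50^5·0.50^11 = 0.0666504
  k=6: C(16,6)·0.50^6·0.50^10 = 0.1221924
  k=7: C(16,7)·0.50^7·0.50^9 = 0.1745605
Total = 0.3634033

0.36340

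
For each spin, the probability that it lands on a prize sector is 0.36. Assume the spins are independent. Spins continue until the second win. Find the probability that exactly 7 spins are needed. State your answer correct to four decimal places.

Y = trial on which the second success occurs; negative binomial, r=2, p=0.36.
P(Y=7) = C(6,1) · p^2 · (1−p)^5
= 6 · 0.1296 · 0.10737 = 0.083494

0.0835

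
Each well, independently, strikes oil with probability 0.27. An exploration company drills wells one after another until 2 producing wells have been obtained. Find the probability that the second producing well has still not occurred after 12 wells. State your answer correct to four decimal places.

0.1245

Needing more than 12 wells ⇔ fewer than 2 successes in the first 12. With X ~ Binomial(12, 0.27), P(Y > 12) = P(X ≤ 1).
  k=0: C(12,0)·0.27^0·0.73^12 = 0.022902
  k=1: C(12,1)·0.27^1·0.73^11 = 0.101647
P(X ≤ 1) = 0.124549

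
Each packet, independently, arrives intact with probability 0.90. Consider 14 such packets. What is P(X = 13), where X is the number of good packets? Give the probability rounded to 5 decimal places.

0.35586

X ~ Binomial(n=14, p=0.90).
P(X=13) = C(14,13) · p^13 · (1−p)^1
= 14 · 0.25419 · 0.1 = 0.3558612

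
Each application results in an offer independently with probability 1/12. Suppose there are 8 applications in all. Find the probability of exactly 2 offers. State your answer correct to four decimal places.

0.1154

X ~ Binomial(n=8, p=0.083333).
P(X=2) = C(8,2) · p^2 · (1−p)^6
= 28 · 0.0069444 · 0.59329 = 0.115362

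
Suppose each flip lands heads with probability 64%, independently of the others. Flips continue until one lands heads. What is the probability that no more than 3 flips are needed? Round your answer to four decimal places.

Y = number of flips to the first success; geometric, p = 0.64.
P(Y ≤ 3) = 1 − (1−p)^3 = 1 − 0.046656 = 0.953344

0.9533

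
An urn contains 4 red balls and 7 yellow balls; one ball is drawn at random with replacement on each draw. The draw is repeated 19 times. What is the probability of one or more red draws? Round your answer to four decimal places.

P(at least one) = 1 − P(none) = 1 − (1 − 0.363636)^19
= 1 − 0.000186 = 0.999814

0.9998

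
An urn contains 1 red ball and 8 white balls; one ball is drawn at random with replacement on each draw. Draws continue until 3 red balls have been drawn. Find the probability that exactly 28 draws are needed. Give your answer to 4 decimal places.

Y = trial on which the third success occurs; negative binomial, r=3, p=0.111111.
P(Y=28) = C(27,2) · p^3 · (1−p)^25
= 351 · 0.0013717 · 0.052624 = 0.025338

0.0253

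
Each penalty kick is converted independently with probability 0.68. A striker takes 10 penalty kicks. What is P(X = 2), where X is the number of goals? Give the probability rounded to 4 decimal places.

X ~ Binomial(n=10, p=0.68).
P(X=2) = C(10,2) · p^2 · (1−p)^8
= 45 · 0.4624 · 0.00010995 = 0.002288

0.0023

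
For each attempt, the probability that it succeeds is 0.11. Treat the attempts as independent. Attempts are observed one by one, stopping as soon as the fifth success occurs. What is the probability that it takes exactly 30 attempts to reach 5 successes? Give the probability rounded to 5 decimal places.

0.02077

Y = trial on which the fifth success occurs; negative binomial, r=5, p=0.11.
P(Y=30) = C(29,4) · p^5 · (1−p)^25
= 23751 · 1.6105e-05 · 0.054294 = 0.0207680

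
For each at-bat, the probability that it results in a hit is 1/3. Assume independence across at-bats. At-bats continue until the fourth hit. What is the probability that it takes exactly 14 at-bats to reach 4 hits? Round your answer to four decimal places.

0.0612

Y = trial on which the fourth success occurs; negative binomial, r=4, p=0.333333.
P(Y=14) = C(13,3) · p^4 · (1−p)^10
= 286 · 0.012346 · 0.017342 = 0.061231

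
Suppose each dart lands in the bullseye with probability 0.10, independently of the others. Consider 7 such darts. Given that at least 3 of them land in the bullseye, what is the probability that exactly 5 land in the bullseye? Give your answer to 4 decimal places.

X ~ Binomial(7, 0.10). Want P(X=5 | X≥3) = P(X=5) / P(X≥3).
P(X=5) = C(7,5)·0.10^5·0.90^2 = 0.000170
P(X≥3) = 1 − 0.478297 − 0.372009 − 0.124003 = 0.025691
Ratio = 0.000170 / 0.025691 = 0.006621

0.0066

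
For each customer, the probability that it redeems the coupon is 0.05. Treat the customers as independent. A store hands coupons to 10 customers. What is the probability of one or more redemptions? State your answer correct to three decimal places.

0.401

P(at least one) = 1 − P(none) = 1 − (1 − 0.05)^10
= 1 − 0.59874 = 0.40126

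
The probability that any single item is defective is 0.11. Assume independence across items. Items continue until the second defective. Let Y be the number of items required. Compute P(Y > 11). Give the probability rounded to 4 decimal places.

Needing more than 11 items ⇔ fewer than 2 successes in the first 11. With X ~ Binomial(11, 0.11), P(Y > 11) = P(X ≤ 1).
  k=0: C(11,0)·0.11^0·0.89^11 = 0.277517
  k=1: C(11,1)·0.11^1·0.89^10 = 0.377299
P(X ≤ 1) = 0.654816

0.6548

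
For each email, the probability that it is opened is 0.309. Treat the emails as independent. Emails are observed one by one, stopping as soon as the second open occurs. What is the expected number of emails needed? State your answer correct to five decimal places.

Y = total emails until the second success; negative binomial with r=2, p=0.309.
E[Y] = r / p = 2 / 0.309 = 6.4724919

6.47249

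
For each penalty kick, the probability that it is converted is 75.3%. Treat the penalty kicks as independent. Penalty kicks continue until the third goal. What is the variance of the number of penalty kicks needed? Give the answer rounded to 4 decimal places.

Y = total penalty kicks until the third success; negative binomial with r=3, p=0.753.
Var(Y) = r(1−p)/p² = 3·0.247 / 0.753² = 1.306858

1.3069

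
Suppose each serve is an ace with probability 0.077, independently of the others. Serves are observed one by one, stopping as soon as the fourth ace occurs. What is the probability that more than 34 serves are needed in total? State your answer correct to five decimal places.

Needing more than 34 serves ⇔ fewer than 4 successes in the first 34. With X ~ Binomial(34, 0.077), P(Y > 34) = P(X ≤ 3).
  k=0: C(34,0)·0.077^0·0.923^34 = 0.0655931
  k=1: C(34,1)·0.077^1·0.923^33 = 0.1860483
  k=2: C(34,2)·0.077^2·0.923^32 = 0.2560936
  k=3: C(34,3)·0.077^3·0.923^31 = 0.2278854
P(X ≤ 3) = 0.7356204

0.73562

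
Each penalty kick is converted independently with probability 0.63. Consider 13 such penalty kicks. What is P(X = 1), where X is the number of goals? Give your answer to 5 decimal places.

X ~ Binomial(n=13, p=0.63).
P(X=1) = C(13,1) · p^1 · (1−p)^12
= 13 · 0.63 · 6.583e-06 = 0.0000539

0.00005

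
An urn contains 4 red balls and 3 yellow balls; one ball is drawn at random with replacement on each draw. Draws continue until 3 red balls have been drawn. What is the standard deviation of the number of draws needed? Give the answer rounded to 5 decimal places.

Y = total draws until the third success; negative binomial with r=3, p=0.571429.
SD(Y) = √[r(1−p)/p²] = √(3.9375000) = 1.9843135

1.98431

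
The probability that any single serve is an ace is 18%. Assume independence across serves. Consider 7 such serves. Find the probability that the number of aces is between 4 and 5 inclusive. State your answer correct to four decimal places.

0.0229

X ~ Binomial(7, 0.18); P(4 ≤ X ≤ 5) = Σ C(7,k) p^k (1−p)^(7−k) over k:
  k=4: C(7,4)·0.18^4·0.82^3 = 0.020258
  k=5: C(7,5)·0.18^5·0.82^2 = 0.002668
Total = 0.022926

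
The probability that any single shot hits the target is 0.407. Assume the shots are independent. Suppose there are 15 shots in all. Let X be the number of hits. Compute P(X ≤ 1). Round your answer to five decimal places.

X ~ Binomial(15, 0.407); P(X ≤ 1) = Σ C(15,k) p^k (1−p)^(15−k) over k:
  k=0: C(15,0)·0.407^0·0.593^15 = 0.0003943
  k=1: C(15,1)·0.407^1·0.593^14 = 0.0040593
Total = 0.0044536

0.00445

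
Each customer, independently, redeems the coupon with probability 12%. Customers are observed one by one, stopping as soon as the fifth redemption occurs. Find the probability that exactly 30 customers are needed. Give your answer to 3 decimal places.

0.024

Y = trial on which the fifth success occurs; negative binomial, r=5, p=0.12.
P(Y=30) = C(29,4) · p^5 · (1−p)^25
= 23751 · 2.4883e-05 · 0.040932 = 0.02419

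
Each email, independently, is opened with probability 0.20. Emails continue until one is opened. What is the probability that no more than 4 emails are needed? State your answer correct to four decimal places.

0.5904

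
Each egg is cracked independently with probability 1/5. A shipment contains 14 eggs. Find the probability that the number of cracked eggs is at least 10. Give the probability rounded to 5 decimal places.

0.00005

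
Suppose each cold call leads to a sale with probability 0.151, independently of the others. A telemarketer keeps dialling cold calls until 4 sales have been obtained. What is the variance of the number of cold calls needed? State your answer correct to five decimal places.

148.94084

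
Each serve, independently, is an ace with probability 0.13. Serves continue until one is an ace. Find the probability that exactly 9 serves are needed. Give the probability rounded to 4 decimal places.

0.0427

Geometric (trials to first success), p = 0.13.
P(Y = 9) = (1−p)^8 · p = 0.32821 · 0.13 = 0.042668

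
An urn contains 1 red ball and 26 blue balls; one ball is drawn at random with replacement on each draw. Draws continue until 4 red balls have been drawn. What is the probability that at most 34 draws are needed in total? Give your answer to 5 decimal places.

0.03604

Finishing within 34 draws ⇔ at least 4 successes in the first 34. With X ~ Binomial(34, 0.037037), P(Y ≤ 34) = 1 − P(X ≤ 3).
  k=0: C(34,0)·0.037037^0·0.962963^34 = 0.2771570
  k=1: C(34,1)·0.037037^1·0.962963^33 = 0.3624361
  k=2: C(34,2)·0.037037^2·0.962963^32 = 0.2300075
  k=3: C(34,3)·0.037037^3·0.962963^31 = 0.0943621
1 − 0.9639626 = 0.0360374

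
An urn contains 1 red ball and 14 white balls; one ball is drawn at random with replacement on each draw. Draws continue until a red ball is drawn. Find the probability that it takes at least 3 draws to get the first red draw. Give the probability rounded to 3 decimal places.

0.871

Y = number of draws to the first success; geometric, p = 0.066667.
P(Y > 2) = P(first 2 all fail) = (1−p)^2 = 0.87111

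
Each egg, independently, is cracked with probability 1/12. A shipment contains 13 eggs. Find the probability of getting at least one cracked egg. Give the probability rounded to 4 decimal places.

0.6773

P(at least one) = 1 − P(none) = 1 − (1 − 0.083333)^13
= 1 − 0.322663 = 0.677337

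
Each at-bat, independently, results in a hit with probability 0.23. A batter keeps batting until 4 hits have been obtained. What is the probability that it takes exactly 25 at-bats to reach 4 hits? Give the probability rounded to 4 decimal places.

Y = trial on which the fourth success occurs; negative binomial, r=4, p=0.23.
P(Y=25) = C(24,3) · p^4 · (1−p)^21
= 2024 · 0.0027984 · 0.0041334 = 0.023411

0.0234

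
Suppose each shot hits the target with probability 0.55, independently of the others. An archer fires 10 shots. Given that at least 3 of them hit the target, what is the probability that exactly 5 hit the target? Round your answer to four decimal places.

X ~ Binomial(10, 0.55). Want P(X=5 | X≥3) = P(X=5) / P(X≥3).
P(X=5) = C(10,5)·0.55^5·0.45^5 = 0.234033
P(X≥3) = 1 − 0.000341 − 0.004162 − 0.022890 = 0.972608
Ratio = 0.234033 / 0.972608 = 0.240624

0.2406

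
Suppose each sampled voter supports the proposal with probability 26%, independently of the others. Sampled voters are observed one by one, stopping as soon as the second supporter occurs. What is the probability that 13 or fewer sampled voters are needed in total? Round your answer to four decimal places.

0.8889

Finishing within 13 sampled voters ⇔ at least 2 successes in the first 13. With X ~ Binomial(13, 0.26), P(Y ≤ 13) = 1 − P(X ≤ 1).
  k=0: C(13,0)·0.26^0·0.74^13 = 0.019953
  k=1: C(13,1)·0.26^1·0.74^12 = 0.091138
1 − 0.111091 = 0.888909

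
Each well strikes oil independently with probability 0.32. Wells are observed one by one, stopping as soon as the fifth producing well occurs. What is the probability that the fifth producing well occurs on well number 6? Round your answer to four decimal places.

0.0114

Y = trial on which the fifth success occurs; negative binomial, r=5, p=0.32.
P(Y=6) = C(5,4) · p^5 · (1−p)^1
= 5 · 0.0033554 · 0.68 = 0.011409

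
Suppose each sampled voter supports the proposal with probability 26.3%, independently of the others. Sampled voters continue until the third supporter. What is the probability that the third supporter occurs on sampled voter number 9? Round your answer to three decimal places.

Y = trial on which the third success occurs; negative binomial, r=3, p=0.263.
P(Y=9) = C(8,2) · p^3 · (1−p)^6
= 28 · 0.018191 · 0.16025 = 0.08163

0.082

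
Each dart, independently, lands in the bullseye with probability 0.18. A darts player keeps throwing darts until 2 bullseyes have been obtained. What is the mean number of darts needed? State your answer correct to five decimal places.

Y = total darts until the second success; negative binomial with r=2, p=0.18.
E[Y] = r / p = 2 / 0.18 = 11.1111111

11.11111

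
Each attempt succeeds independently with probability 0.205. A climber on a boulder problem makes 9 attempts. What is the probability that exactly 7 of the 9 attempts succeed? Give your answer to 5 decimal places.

0.00035

X ~ Binomial(n=9, p=0.205).
P(X=7) = C(9,7) · p^7 · (1−p)^2
= 36 · 1.5215e-05 · 0.63202 = 0.0003462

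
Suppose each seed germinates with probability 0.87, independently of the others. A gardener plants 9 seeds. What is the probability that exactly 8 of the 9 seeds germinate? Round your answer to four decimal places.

0.3840

X ~ Binomial(n=9, p=0.87).
P(X=8) = C(9,8) · p^8 · (1−p)^1
= 9 · 0.32821 · 0.13 = 0.384008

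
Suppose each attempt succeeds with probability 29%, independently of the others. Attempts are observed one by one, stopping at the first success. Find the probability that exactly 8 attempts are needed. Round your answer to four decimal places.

Geometric (trials to first success), p = 0.29.
P(Y = 8) = (1−p)^7 · p = 0.090951 · 0.29 = 0.026376

0.0264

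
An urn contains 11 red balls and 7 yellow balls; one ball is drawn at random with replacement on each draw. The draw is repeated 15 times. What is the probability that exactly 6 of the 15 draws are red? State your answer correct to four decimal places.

0.0530

X ~ Binomial(n=15, p=0.611111).
P(X=6) = C(15,6) · p^6 · (1−p)^9
= 5005 · 0.052086 · 0.00020344 = 0.053034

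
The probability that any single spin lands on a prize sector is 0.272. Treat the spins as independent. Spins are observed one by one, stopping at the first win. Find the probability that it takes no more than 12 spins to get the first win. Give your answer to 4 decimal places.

Y = number of spins to the first success; geometric, p = 0.272.
P(Y ≤ 12) = 1 − (1−p)^12 = 1 − 0.022160 = 0.977840

0.9778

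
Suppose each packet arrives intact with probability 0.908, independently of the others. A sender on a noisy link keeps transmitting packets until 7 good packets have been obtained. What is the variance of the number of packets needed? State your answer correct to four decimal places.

Y = total packets until the seventh success; negative binomial with r=7, p=0.908.
Var(Y) = r(1−p)/p² = 7·0.092 / 0.908² = 0.781114

0.7811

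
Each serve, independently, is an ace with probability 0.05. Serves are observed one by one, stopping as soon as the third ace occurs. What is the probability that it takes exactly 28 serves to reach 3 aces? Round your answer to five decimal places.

0.01217

Y = trial on which the third success occurs; negative binomial, r=3, p=0.05.
P(Y=28) = C(27,2) · p^3 · (1−p)^25
= 351 · 0.000125 · 0.27739 = 0.0121705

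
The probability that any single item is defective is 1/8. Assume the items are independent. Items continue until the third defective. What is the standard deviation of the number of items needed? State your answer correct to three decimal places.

Y = total items until the third success; negative binomial with r=3, p=0.125.
SD(Y) = √[r(1−p)/p²] = √(168.00000) = 12.96148

12.961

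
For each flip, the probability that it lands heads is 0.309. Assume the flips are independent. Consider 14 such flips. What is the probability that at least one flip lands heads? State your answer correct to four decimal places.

0.9943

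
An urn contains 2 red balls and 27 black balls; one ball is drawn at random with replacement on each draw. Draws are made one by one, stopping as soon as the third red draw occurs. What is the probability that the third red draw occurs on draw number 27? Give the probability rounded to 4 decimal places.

Y = trial on which the third success occurs; negative binomial, r=3, p=0.068966.
P(Y=27) = C(26,2) · p^3 · (1−p)^24
= 325 · 0.00032802 · 0.17996 = 0.019185

0.0192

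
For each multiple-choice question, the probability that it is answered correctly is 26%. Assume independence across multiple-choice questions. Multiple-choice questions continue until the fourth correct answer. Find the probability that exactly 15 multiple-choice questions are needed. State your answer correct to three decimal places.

0.061

Y = trial on which the fourth success occurs; negative binomial, r=4, p=0.26.
P(Y=15) = C(14,3) · p^4 · (1−p)^11
= 364 · 0.0045698 · 0.036438 = 0.06061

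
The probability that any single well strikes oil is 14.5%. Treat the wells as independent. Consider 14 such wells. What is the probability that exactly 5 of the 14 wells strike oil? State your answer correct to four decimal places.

0.0313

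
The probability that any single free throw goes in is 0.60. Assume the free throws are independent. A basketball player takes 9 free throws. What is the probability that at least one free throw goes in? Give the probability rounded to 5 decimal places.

0.99974

P(at least one) = 1 − P(none) = 1 − (1 − 0.60)^9
= 1 − 0.0002621 = 0.9997379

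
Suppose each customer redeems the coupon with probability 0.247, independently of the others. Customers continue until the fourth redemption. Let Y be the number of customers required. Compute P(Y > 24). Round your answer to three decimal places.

0.121

Needing more than 24 customers ⇔ fewer than 4 successes in the first 24. With X ~ Binomial(24, 0.247), P(Y > 24) = P(X ≤ 3).
  k=0: C(24,0)·0.247^0·0.753^24 = 0.00110
  k=1: C(24,1)·0.247^1·0.753^23 = 0.00869
  k=2: C(24,2)·0.247^2·0.753^22 = 0.03279
  k=3: C(24,3)·0.247^3·0.753^21 = 0.07889
P(X ≤ 3) = 0.12148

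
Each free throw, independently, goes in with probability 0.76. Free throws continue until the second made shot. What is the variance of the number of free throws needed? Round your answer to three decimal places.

0.831

Y = total free throws until the second success; negative binomial with r=2, p=0.76.
Var(Y) = r(1−p)/p² = 2·0.24 / 0.76² = 0.83102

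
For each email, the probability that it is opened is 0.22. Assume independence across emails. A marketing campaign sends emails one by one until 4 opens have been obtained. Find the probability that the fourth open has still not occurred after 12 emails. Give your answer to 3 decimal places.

0.739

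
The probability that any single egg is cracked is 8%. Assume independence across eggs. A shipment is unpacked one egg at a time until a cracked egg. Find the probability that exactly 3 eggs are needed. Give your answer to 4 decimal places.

Geometric (trials to first success), p = 0.08.
P(Y = 3) = (1−p)^2 · p = 0.8464 · 0.08 = 0.067712

0.0677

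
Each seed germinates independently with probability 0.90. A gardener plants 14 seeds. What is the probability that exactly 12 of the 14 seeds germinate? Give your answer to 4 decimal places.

0.2570

X ~ Binomial(n=14, p=0.90).
P(X=12) = C(14,12) · p^12 · (1−p)^2
= 91 · 0.28243 · 0.01 = 0.257011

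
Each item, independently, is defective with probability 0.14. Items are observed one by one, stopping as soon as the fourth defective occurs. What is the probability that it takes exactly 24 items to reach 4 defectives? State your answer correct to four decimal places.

Y = trial on which the fourth success occurs; negative binomial, r=4, p=0.14.
P(Y=24) = C(23,3) · p^4 · (1−p)^20
= 1771 · 0.00038416 · 0.048974 = 0.033320

0.0333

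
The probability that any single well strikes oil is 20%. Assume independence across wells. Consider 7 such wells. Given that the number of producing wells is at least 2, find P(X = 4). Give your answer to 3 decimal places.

0.068

X ~ Binomial(7, 0.20). Want P(X=4 | X≥2) = P(X=4) / P(X≥2).
P(X=4) = C(7,4)·0.20^4·0.80^3 = 0.02867
P(X≥2) = 1 − 0.20972 − 0.36700 = 0.42328
Ratio = 0.02867 / 0.42328 = 0.06774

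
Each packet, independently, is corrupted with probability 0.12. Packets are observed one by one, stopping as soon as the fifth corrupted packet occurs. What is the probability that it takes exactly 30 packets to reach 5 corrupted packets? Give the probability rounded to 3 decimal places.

Y = trial on which the fifth success occurs; negative binomial, r=5, p=0.12.
P(Y=30) = C(29,4) · p^5 · (1−p)^25
= 23751 · 2.4883e-05 · 0.040932 = 0.02419

0.024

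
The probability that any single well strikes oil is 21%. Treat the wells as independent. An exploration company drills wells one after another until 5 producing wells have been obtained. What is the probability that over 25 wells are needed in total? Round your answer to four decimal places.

Needing more than 25 wells ⇔ fewer than 5 successes in the first 25. With X ~ Binomial(25, 0.21), P(Y > 25) = P(X ≤ 4).
  k=0: C(25,0)·0.21^0·0.79^25 = 0.002759
  k=1: C(25,1)·0.21^1·0.79^24 = 0.018332
  k=2: C(25,2)·0.21^2·0.79^23 = 0.058477
  k=3: C(25,3)·0.21^3·0.79^22 = 0.119174
  k=4: C(25,4)·0.21^4·0.79^21 = 0.174235
P(X ≤ 4) = 0.372977

0.3730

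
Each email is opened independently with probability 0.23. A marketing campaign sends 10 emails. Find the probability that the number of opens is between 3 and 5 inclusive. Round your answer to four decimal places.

0.4007

X ~ Binomial(10, 0.23); P(3 ≤ X ≤ 5) = Σ C(10,k) p^k (1−p)^(10−k) over k:
  k=3: C(10,3)·0.23^3·0.77^7 = 0.234315
  k=4: C(10,4)·0.23^4·0.77^6 = 0.122483
  k=5: C(10,5)·0.23^5·0.77^5 = 0.043903
Total = 0.400701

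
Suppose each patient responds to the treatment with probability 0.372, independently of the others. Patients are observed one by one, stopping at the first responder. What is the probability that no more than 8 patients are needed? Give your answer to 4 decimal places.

0.9758

Y = number of patients to the first success; geometric, p = 0.372.
P(Y ≤ 8) = 1 − (1−p)^8 = 1 − 0.024192 = 0.975808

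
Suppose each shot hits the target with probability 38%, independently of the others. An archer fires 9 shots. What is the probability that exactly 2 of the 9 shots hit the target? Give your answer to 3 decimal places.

0.183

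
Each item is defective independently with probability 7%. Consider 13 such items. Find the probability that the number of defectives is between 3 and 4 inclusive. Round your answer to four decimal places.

X ~ Binomial(13, 0.07); P(3 ≤ X ≤ 4) = Σ C(13,k) p^k (1−p)^(13−k) over k:
  k=3: C(13,3)·0.07^3·0.93^10 = 0.047478
  k=4: C(13,4)·0.07^4·0.93^9 = 0.008934
Total = 0.056412

0.0564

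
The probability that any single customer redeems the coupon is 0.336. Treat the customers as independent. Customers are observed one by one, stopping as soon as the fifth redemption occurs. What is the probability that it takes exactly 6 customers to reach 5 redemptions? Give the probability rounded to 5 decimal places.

0.01422

Y = trial on which the fifth success occurs; negative binomial, r=5, p=0.336.
P(Y=6) = C(5,4) · p^5 · (1−p)^1
= 5 · 0.0042825 · 0.664 = 0.0142179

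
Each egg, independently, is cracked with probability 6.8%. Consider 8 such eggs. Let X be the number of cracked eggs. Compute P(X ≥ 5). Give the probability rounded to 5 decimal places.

X ~ Binomial(8, 0.068); P(X ≥ 5) = Σ C(8,k) p^k (1−p)^(8−k) over k:
  k=5: C(8,5)·0.068^5·0.932^3 = 0.0000659
  k=6: C(8,6)·0.068^6·0.932^2 = 0.0000024
  k=7: C(8,7)·0.068^7·0.932^1 = 0.0000001
  k=8: C(8,8)·0.068^8·0.932^0 = 0.0000000
Total = 0.0000684

0.00007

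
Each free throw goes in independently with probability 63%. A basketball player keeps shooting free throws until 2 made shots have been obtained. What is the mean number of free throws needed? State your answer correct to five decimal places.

3.17460

Y = total free throws until the second success; negative binomial with r=2, p=0.63.
E[Y] = r / p = 2 / 0.63 = 3.1746032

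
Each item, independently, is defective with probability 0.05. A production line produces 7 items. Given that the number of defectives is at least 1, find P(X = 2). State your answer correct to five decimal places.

X ~ Binomial(7, 0.05). Want P(X=2 | X≥1) = P(X=2) / P(X≥1).
P(X=2) = C(7,2)·0.05^2·0.95^5 = 0.0406235
P(X≥1) = 1 − 0.6983373 = 0.3016627
Ratio = 0.0406235 / 0.3016627 = 0.1346653

0.13467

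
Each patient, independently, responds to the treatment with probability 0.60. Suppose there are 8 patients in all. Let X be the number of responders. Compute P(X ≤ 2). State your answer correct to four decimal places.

X ~ Binomial(8, 0.60); P(X ≤ 2) = Σ C(8,k) p^k (1−p)^(8−k) over k:
  k=0: C(8,0)·0.60^0·0.40^8 = 0.000655
  k=1: C(8,1)·0.60^1·0.40^7 = 0.007864
  k=2: C(8,2)·0.60^2·0.40^6 = 0.041288
Total = 0.049807

0.0498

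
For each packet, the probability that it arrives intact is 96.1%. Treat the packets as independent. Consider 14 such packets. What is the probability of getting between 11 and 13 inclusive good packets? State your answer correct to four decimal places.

0.4253

X ~ Binomial(14, 0.961); P(11 ≤ X ≤ 13) = Σ C(14,k) p^k (1−p)^(14−k) over k:
  k=11: C(14,11)·0.961^11·0.039^3 = 0.013940
  k=12: C(14,12)·0.961^12·0.039^2 = 0.085872
  k=13: C(14,13)·0.961^13·0.039^1 = 0.325534
Total = 0.425346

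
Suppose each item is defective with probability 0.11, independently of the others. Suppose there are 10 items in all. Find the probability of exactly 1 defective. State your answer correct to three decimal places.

X ~ Binomial(n=10, p=0.11).
P(X=1) = C(10,1) · p^1 · (1−p)^9
= 10 · 0.11 · 0.35036 = 0.38539

0.385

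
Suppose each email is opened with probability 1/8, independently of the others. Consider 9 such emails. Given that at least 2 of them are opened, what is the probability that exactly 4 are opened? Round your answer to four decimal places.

X ~ Binomial(9, 0.125). Want P(X=4 | X≥2) = P(X=4) / P(X≥2).
P(X=4) = C(9,4)·0.125^4·0.875^5 = 0.015778
P(X≥2) = 1 − 0.300658 − 0.386560 = 0.312782
Ratio = 0.015778 / 0.312782 = 0.050444

0.0504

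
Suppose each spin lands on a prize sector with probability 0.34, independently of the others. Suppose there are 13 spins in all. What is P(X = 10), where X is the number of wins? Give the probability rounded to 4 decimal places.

0.0017

X ~ Binomial(n=13, p=0.34).
P(X=10) = C(13,10) · p^10 · (1−p)^3
= 286 · 2.0644e-05 · 0.2875 = 0.001697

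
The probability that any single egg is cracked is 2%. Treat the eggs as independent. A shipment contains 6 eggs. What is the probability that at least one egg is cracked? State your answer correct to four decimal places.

P(at least one) = 1 − P(none) = 1 − (1 − 0.02)^6
= 1 − 0.885842 = 0.114158

0.1142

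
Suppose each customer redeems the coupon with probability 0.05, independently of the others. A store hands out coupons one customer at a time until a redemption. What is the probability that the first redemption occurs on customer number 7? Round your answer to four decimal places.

0.0368

Geometric (trials to first success), p = 0.05.
P(Y = 7) = (1−p)^6 · p = 0.73509 · 0.05 = 0.036755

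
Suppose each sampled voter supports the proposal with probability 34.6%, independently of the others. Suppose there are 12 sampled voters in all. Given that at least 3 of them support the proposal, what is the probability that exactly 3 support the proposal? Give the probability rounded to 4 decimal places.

X ~ Binomial(12, 0.346). Want P(X=3 | X≥3) = P(X=3) / P(X≥3).
P(X=3) = C(12,3)·0.346^3·0.654^9 = 0.199458
P(X≥3) = 1 − 0.006123 − 0.038870 − 0.113103 = 0.841905
Ratio = 0.199458 / 0.841905 = 0.236912

0.2369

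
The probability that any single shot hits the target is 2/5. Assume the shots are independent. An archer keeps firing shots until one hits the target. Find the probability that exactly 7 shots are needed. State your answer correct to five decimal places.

0.01866

Geometric (trials to first success), p = 0.40.
P(Y = 7) = (1−p)^6 · p = 0.046656 · 0.40 = 0.0186624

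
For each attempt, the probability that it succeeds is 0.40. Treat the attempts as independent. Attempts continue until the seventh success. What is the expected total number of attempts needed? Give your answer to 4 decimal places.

17.5000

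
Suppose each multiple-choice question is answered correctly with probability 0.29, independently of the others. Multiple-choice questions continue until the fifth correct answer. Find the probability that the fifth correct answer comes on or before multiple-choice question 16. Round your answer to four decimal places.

0.5147

Finishing within 16 multiple-choice questions ⇔ at least 5 successes in the first 16. With X ~ Binomial(16, 0.29), P(Y ≤ 16) = 1 − P(X ≤ 4).
  k=0: C(16,0)·0.29^0·0.71^16 = 0.004170
  k=1: C(16,1)·0.29^1·0.71^15 = 0.027252
  k=2: C(16,2)·0.29^2·0.71^14 = 0.083482
  k=3: C(16,3)·0.29^3·0.71^13 = 0.159126
  k=4: C(16,4)·0.29^4·0.71^12 = 0.211234
1 − 0.485264 = 0.514736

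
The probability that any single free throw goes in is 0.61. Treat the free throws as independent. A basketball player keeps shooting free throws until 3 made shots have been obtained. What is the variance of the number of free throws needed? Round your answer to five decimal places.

3.14432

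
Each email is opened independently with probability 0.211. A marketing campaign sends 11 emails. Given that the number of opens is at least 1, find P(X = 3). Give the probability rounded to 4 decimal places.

X ~ Binomial(11, 0.211). Want P(X=3 | X≥1) = P(X=3) / P(X≥1).
P(X=3) = C(11,3)·0.211^3·0.789^8 = 0.232781
P(X≥1) = 1 − 0.073764 = 0.926236
Ratio = 0.232781 / 0.926236 = 0.251319

0.2513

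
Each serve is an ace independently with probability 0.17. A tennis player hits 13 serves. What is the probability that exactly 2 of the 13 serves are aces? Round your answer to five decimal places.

X ~ Binomial(n=13, p=0.17).
P(X=2) = C(13,2) · p^2 · (1−p)^11
= 78 · 0.0289 · 0.12878 = 0.2903030

0.29030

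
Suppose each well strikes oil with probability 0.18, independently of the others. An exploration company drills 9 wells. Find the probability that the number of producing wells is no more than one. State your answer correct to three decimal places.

X ~ Binomial(9, 0.18); P(X ≤ 1) = Σ C(9,k) p^k (1−p)^(9−k) over k:
  k=0: C(9,0)·0.18^0·0.82^9 = 0.16762
  k=1: C(9,1)·0.18^1·0.82^8 = 0.33115
Total = 0.49877

0.499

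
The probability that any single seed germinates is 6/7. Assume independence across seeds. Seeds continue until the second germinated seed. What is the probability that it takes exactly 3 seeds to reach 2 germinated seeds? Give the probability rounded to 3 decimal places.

0.210

Y = trial on which the second success occurs; negative binomial, r=2, p=0.857143.
P(Y=3) = C(2,1) · p^2 · (1−p)^1
= 2 · 0.73469 · 0.14286 = 0.20991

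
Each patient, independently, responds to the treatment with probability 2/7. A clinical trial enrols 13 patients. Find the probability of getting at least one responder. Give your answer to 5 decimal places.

0.98740

P(at least one) = 1 − P(none) = 1 − (1 − 0.285714)^13
= 1 − 0.0125990 = 0.9874010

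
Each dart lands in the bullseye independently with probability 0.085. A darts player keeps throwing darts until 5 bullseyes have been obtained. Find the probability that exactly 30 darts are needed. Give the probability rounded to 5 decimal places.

Y = trial on which the fifth success occurs; negative binomial, r=5, p=0.085.
P(Y=30) = C(29,4) · p^5 · (1−p)^25
= 23751 · 4.4371e-06 · 0.10852 = 0.0114368

0.01144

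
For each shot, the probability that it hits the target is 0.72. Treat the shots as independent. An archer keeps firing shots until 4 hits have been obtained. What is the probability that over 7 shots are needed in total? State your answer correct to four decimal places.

Needing more than 7 shots ⇔ fewer than 4 successes in the first 7. With X ~ Binomial(7, 0.72), P(Y > 7) = P(X ≤ 3).
  k=0: C(7,0)·0.72^0·0.28^7 = 0.000135
  k=1: C(7,1)·0.72^1·0.28^6 = 0.002429
  k=2: C(7,2)·0.72^2·0.28^5 = 0.018736
  k=3: C(7,3)·0.72^3·0.28^4 = 0.080297
P(X ≤ 3) = 0.101596

0.1016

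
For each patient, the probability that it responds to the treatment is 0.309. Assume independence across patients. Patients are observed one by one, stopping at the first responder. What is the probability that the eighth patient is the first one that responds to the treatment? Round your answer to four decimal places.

Geometric (trials to first success), p = 0.309.
P(Y = 8) = (1−p)^7 · p = 0.075222 · 0.309 = 0.023244

0.0232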